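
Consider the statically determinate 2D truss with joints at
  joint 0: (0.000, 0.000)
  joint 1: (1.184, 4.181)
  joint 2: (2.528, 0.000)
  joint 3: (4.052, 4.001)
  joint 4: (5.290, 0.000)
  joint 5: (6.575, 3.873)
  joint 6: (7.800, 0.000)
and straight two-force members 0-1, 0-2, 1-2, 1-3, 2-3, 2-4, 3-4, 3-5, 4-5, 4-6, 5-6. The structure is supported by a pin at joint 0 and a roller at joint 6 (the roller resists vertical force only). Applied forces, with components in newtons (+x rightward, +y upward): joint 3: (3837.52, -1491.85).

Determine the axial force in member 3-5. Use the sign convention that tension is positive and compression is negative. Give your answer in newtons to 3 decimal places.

N=7 nodes, M=11 members, R=3 reactions → 2N=14, M+R=14
member 0 (0-1): L=4.3454, (cx,cy)=(0.2725,0.9622)
member 1 (0-2): L=2.5280, (cx,cy)=(1.0000,0.0000)
member 2 (1-2): L=4.3917, (cx,cy)=(0.3060,-0.9520)
member 3 (1-3): L=2.8736, (cx,cy)=(0.9980,-0.0626)
member 4 (2-3): L=4.2814, (cx,cy)=(0.3560,0.9345)
member 5 (2-4): L=2.7620, (cx,cy)=(1.0000,0.0000)
member 6 (3-4): L=4.1882, (cx,cy)=(0.2956,-0.9553)
member 7 (3-5): L=2.5262, (cx,cy)=(0.9987,-0.0507)
member 8 (4-5): L=4.0806, (cx,cy)=(0.3149,0.9491)
member 9 (4-6): L=2.5100, (cx,cy)=(1.0000,0.0000)
member 10 (5-6): L=4.0621, (cx,cy)=(0.3016,-0.9534)
solve A·x = −loads:
  F[0-1] = +1300.8157 N (tension)
  F[0-2] = +3483.0852 N (tension)
  F[1-2] = -1365.5907 N (compression)
  F[1-3] = +773.8679 N (tension)
  F[2-3] = +1391.1911 N (tension)
  F[2-4] = +2569.9682 N (tension)
  F[3-4] = -2778.9203 N (compression)
  F[3-5] = -1750.7806 N (compression)
  F[4-5] = +2797.0430 N (tension)
  F[4-6] = +867.7314 N (tension)
  F[5-6] = -2877.4058 N (compression)
  Rx@0 = -3837.5200 N
  Ry@0 = -1251.5979 N
  Ry@6 = +2743.4479 N

-1750.781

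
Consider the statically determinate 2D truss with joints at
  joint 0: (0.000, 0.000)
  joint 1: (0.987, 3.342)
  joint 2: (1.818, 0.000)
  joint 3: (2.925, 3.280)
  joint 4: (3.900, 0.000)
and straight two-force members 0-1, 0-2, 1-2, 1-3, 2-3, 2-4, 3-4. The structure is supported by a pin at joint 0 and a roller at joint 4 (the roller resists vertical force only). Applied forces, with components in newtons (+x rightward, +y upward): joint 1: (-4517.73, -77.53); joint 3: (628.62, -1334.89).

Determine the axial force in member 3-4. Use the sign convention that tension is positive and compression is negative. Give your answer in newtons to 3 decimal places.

N=5 nodes, M=7 members, R=3 reactions → 2N=10, M+R=10
member 0 (0-1): L=3.4847, (cx,cy)=(0.2832,0.9590)
member 1 (0-2): L=1.8180, (cx,cy)=(1.0000,0.0000)
member 2 (1-2): L=3.4438, (cx,cy)=(0.2413,-0.9704)
member 3 (1-3): L=1.9390, (cx,cy)=(0.9995,-0.0320)
member 4 (2-3): L=3.4618, (cx,cy)=(0.3198,0.9475)
member 5 (2-4): L=2.0820, (cx,cy)=(1.0000,0.0000)
member 6 (3-4): L=3.4218, (cx,cy)=(0.2849,-0.9585)
solve A·x = −loads:
  F[0-1] = -3893.7433 N (compression)
  F[0-2] = -2786.2533 N (compression)
  F[1-2] = +3684.8519 N (tension)
  F[1-3] = +2526.9901 N (tension)
  F[2-3] = -3774.1326 N (compression)
  F[2-4] = -690.1909 N (compression)
  F[3-4] = +2422.2836 N (tension)
  Rx@0 = +3889.1100 N
  Ry@0 = +3734.2930 N
  Ry@4 = -2321.8730 N

2422.284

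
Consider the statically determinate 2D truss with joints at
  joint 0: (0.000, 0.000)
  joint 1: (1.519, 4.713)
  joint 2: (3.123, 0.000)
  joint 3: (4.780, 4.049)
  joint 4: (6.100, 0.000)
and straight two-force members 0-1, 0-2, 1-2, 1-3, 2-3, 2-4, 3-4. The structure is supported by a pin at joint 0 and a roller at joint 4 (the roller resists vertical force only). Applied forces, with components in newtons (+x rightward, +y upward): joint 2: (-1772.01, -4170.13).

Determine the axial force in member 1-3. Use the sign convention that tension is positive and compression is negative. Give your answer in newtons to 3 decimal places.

N=5 nodes, M=7 members, R=3 reactions → 2N=10, M+R=10
member 0 (0-1): L=4.9517, (cx,cy)=(0.3068,0.9518)
member 1 (0-2): L=3.1230, (cx,cy)=(1.0000,0.0000)
member 2 (1-2): L=4.9785, (cx,cy)=(0.3222,-0.9467)
member 3 (1-3): L=3.3279, (cx,cy)=(0.9799,-0.1995)
member 4 (2-3): L=4.3749, (cx,cy)=(0.3787,0.9255)
member 5 (2-4): L=2.9770, (cx,cy)=(1.0000,0.0000)
member 6 (3-4): L=4.2587, (cx,cy)=(0.3100,-0.9508)
solve A·x = −loads:
  F[0-1] = -2138.2525 N (compression)
  F[0-2] = -1116.0778 N (compression)
  F[1-2] = +2461.4542 N (tension)
  F[1-3] = -1478.7139 N (compression)
  F[2-3] = +1988.0402 N (tension)
  F[2-4] = +696.0139 N (tension)
  F[3-4] = -2245.5582 N (compression)
  Rx@0 = +1772.0100 N
  Ry@0 = +2035.1602 N
  Ry@4 = +2134.9698 N

-1478.714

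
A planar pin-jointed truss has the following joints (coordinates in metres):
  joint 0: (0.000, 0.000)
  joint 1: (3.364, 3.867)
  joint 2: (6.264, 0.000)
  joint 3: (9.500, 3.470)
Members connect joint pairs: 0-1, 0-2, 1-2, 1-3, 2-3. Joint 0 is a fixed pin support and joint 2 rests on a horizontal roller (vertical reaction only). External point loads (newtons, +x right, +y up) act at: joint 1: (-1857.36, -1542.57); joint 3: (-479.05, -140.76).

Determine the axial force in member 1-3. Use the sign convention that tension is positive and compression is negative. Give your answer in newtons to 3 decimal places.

N=4 nodes, M=5 members, R=3 reactions → 2N=8, M+R=8
member 0 (0-1): L=5.1254, (cx,cy)=(0.6563,0.7545)
member 1 (0-2): L=6.2640, (cx,cy)=(1.0000,0.0000)
member 2 (1-2): L=4.8336, (cx,cy)=(0.6000,-0.8000)
member 3 (1-3): L=6.1488, (cx,cy)=(0.9979,-0.0646)
member 4 (2-3): L=4.7447, (cx,cy)=(0.6820,0.7313)
solve A·x = −loads:
  F[0-1] = -2721.6778 N (compression)
  F[0-2] = -550.0823 N (compression)
  F[1-2] = +665.0773 N (tension)
  F[1-3] = -328.6779 N (compression)
  F[2-3] = -221.4867 N (compression)
  Rx@0 = +2336.4100 N
  Ry@0 = +2053.4272 N
  Ry@2 = -370.0972 N

-328.678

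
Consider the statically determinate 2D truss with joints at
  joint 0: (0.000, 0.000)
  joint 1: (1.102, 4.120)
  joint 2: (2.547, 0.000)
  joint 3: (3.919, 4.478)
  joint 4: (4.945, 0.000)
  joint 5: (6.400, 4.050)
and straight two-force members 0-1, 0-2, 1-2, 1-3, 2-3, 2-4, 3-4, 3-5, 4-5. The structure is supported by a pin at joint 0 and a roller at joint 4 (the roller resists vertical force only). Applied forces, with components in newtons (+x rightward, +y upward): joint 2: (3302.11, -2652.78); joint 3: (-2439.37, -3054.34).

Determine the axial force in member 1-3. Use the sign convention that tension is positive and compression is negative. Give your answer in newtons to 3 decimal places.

N=6 nodes, M=9 members, R=3 reactions → 2N=12, M+R=12
member 0 (0-1): L=4.2648, (cx,cy)=(0.2584,0.9660)
member 1 (0-2): L=2.5470, (cx,cy)=(1.0000,0.0000)
member 2 (1-2): L=4.3661, (cx,cy)=(0.3310,-0.9436)
member 3 (1-3): L=2.8397, (cx,cy)=(0.9920,0.1261)
member 4 (2-3): L=4.6835, (cx,cy)=(0.2929,0.9561)
member 5 (2-4): L=2.3980, (cx,cy)=(1.0000,0.0000)
member 6 (3-4): L=4.5940, (cx,cy)=(0.2233,-0.9747)
member 7 (3-5): L=2.5176, (cx,cy)=(0.9854,-0.1700)
member 8 (4-5): L=4.3034, (cx,cy)=(0.3381,0.9411)
solve A·x = −loads:
  F[0-1] = -4274.2991 N (compression)
  F[0-2] = +1967.1859 N (tension)
  F[1-2] = +4046.6339 N (tension)
  F[1-3] = -2463.3849 N (compression)
  F[2-3] = -1219.2928 N (compression)
  F[2-4] = +361.5460 N (tension)
  F[3-4] = -1618.8648 N (compression)
  F[3-5] = -0.0000 N (compression)
  F[4-5] = +0.0000 N (tension)
  Rx@0 = -862.7400 N
  Ry@0 = +4129.1442 N
  Ry@4 = +1577.9758 N

-2463.385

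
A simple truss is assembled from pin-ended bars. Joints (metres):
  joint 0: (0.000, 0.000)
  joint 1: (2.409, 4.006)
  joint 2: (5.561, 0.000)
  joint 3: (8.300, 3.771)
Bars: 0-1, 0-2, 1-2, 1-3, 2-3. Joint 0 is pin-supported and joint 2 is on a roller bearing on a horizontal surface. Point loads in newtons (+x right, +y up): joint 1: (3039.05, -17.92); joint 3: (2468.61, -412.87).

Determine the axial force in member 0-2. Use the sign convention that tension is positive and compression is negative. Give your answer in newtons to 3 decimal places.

3068.321

N=4 nodes, M=5 members, R=3 reactions → 2N=8, M+R=8
member 0 (0-1): L=4.6745, (cx,cy)=(0.5153,0.8570)
member 1 (0-2): L=5.5610, (cx,cy)=(1.0000,0.0000)
member 2 (1-2): L=5.0974, (cx,cy)=(0.6184,-0.7859)
member 3 (1-3): L=5.8957, (cx,cy)=(0.9992,-0.0399)
member 4 (2-3): L=4.6607, (cx,cy)=(0.5877,0.8091)
solve A·x = −loads:
  F[0-1] = +4733.4109 N (tension)
  F[0-2] = +3068.3208 N (tension)
  F[1-2] = -5320.9338 N (compression)
  F[1-3] = +2692.6742 N (tension)
  F[2-3] = -377.6316 N (compression)
  Rx@0 = -5507.6600 N
  Ry@0 = -4056.4520 N
  Ry@2 = +4487.2420 N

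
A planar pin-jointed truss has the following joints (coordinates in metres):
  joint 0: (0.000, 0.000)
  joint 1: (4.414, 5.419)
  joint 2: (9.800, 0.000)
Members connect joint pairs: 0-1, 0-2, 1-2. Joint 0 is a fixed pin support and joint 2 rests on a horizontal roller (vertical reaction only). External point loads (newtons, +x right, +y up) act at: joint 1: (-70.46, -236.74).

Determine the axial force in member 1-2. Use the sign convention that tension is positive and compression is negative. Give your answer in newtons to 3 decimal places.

N=3 nodes, M=3 members, R=3 reactions → 2N=6, M+R=6
member 0 (0-1): L=6.9892, (cx,cy)=(0.6315,0.7753)
member 1 (0-2): L=9.8000, (cx,cy)=(1.0000,0.0000)
member 2 (1-2): L=7.6403, (cx,cy)=(0.7049,-0.7093)
solve A·x = −loads:
  F[0-1] = -218.0619 N (compression)
  F[0-2] = +67.2560 N (tension)
  F[1-2] = -95.4062 N (compression)
  Rx@0 = +70.4600 N
  Ry@0 = +169.0719 N
  Ry@2 = +67.6681 N

-95.406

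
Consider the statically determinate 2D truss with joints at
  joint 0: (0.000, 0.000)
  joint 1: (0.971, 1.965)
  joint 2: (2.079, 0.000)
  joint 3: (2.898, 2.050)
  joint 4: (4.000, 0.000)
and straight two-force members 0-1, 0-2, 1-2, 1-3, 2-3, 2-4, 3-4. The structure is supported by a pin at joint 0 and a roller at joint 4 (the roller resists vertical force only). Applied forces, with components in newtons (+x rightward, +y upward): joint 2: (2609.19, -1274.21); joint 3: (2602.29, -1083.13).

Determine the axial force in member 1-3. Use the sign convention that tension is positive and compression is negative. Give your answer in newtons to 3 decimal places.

437.447

N=5 nodes, M=7 members, R=3 reactions → 2N=10, M+R=10
member 0 (0-1): L=2.1918, (cx,cy)=(0.4430,0.8965)
member 1 (0-2): L=2.0790, (cx,cy)=(1.0000,0.0000)
member 2 (1-2): L=2.2559, (cx,cy)=(0.4912,-0.8711)
member 3 (1-3): L=1.9289, (cx,cy)=(0.9990,0.0441)
member 4 (2-3): L=2.2075, (cx,cy)=(0.3710,0.9286)
member 5 (2-4): L=1.9210, (cx,cy)=(1.0000,0.0000)
member 6 (3-4): L=2.3274, (cx,cy)=(0.4735,-0.8808)
solve A·x = −loads:
  F[0-1] = +472.1967 N (tension)
  F[0-2] = +5002.2915 N (tension)
  F[1-2] = -463.8626 N (compression)
  F[1-3] = +437.4469 N (tension)
  F[2-3] = +1807.2427 N (tension)
  F[2-4] = +1494.7807 N (tension)
  F[3-4] = -3156.9773 N (compression)
  Rx@0 = -5211.4800 N
  Ry@0 = -423.3320 N
  Ry@4 = +2780.6720 N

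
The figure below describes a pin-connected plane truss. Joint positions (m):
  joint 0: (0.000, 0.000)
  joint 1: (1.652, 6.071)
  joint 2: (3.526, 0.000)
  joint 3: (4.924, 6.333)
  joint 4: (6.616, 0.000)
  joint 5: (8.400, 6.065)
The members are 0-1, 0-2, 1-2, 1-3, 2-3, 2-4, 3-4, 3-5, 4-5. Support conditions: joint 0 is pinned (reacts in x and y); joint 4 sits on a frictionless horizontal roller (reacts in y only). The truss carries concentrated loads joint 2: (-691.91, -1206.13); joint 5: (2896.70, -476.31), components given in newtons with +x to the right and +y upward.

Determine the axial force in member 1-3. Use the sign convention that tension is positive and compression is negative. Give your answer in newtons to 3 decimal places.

N=6 nodes, M=9 members, R=3 reactions → 2N=12, M+R=12
member 0 (0-1): L=6.2918, (cx,cy)=(0.2626,0.9649)
member 1 (0-2): L=3.5260, (cx,cy)=(1.0000,0.0000)
member 2 (1-2): L=6.3537, (cx,cy)=(0.2949,-0.9555)
member 3 (1-3): L=3.2825, (cx,cy)=(0.9968,0.0798)
member 4 (2-3): L=6.4855, (cx,cy)=(0.2156,0.9765)
member 5 (2-4): L=3.0900, (cx,cy)=(1.0000,0.0000)
member 6 (3-4): L=6.5551, (cx,cy)=(0.2581,-0.9661)
member 7 (3-5): L=3.4863, (cx,cy)=(0.9970,-0.0769)
member 8 (4-5): L=6.3219, (cx,cy)=(0.2822,0.9594)
solve A·x = −loads:
  F[0-1] = +2301.3122 N (tension)
  F[0-2] = +1600.5437 N (tension)
  F[1-2] = -2218.4826 N (compression)
  F[1-3] = +1262.6126 N (tension)
  F[2-3] = +3405.9914 N (tension)
  F[2-4] = +903.9243 N (tension)
  F[3-4] = -3783.8670 N (compression)
  F[3-5] = +2978.2742 N (tension)
  F[4-5] = -257.8435 N (compression)
  Rx@0 = -2204.7900 N
  Ry@0 = -2220.5684 N
  Ry@4 = +3903.0084 N

1262.613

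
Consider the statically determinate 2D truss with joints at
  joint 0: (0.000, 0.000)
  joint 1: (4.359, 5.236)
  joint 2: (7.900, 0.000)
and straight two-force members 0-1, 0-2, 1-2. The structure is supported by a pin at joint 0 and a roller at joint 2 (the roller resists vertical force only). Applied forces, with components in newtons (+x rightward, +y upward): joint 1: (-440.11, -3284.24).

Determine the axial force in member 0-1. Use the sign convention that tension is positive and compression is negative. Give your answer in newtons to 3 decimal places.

N=3 nodes, M=3 members, R=3 reactions → 2N=6, M+R=6
member 0 (0-1): L=6.8130, (cx,cy)=(0.6398,0.7685)
member 1 (0-2): L=7.9000, (cx,cy)=(1.0000,0.0000)
member 2 (1-2): L=6.3209, (cx,cy)=(0.5602,-0.8284)
solve A·x = −loads:
  F[0-1] = -2295.0007 N (compression)
  F[0-2] = +1028.2520 N (tension)
  F[1-2] = -1835.5060 N (compression)
  Rx@0 = +440.1100 N
  Ry@0 = +1763.7861 N
  Ry@2 = +1520.4539 N

-2295.001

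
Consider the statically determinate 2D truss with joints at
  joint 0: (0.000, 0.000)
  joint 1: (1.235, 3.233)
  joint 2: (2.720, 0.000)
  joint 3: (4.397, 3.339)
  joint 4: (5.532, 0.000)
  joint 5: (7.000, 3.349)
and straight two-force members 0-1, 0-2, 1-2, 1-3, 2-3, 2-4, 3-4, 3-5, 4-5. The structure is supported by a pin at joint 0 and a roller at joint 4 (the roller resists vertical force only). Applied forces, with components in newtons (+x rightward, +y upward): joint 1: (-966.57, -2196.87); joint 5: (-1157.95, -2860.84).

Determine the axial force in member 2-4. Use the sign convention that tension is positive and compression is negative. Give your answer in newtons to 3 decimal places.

-1259.841

N=6 nodes, M=9 members, R=3 reactions → 2N=12, M+R=12
member 0 (0-1): L=3.4609, (cx,cy)=(0.3568,0.9342)
member 1 (0-2): L=2.7200, (cx,cy)=(1.0000,0.0000)
member 2 (1-2): L=3.5577, (cx,cy)=(0.4174,-0.9087)
member 3 (1-3): L=3.1638, (cx,cy)=(0.9994,0.0335)
member 4 (2-3): L=3.7365, (cx,cy)=(0.4488,0.8936)
member 5 (2-4): L=2.8120, (cx,cy)=(1.0000,0.0000)
member 6 (3-4): L=3.5266, (cx,cy)=(0.3218,-0.9468)
member 7 (3-5): L=2.6030, (cx,cy)=(1.0000,0.0038)
member 8 (4-5): L=3.6566, (cx,cy)=(0.4015,0.9159)
solve A·x = −loads:
  F[0-1] = -2369.1253 N (compression)
  F[0-2] = -1279.1017 N (compression)
  F[1-2] = +22.0425 N (tension)
  F[1-3] = +112.0140 N (tension)
  F[2-3] = -22.4150 N (compression)
  F[2-4] = -1259.8409 N (compression)
  F[3-4] = +17.5828 N (tension)
  F[3-5] = +96.2328 N (tension)
  F[4-5] = -3124.0188 N (compression)
  Rx@0 = +2124.5200 N
  Ry@0 = +2213.1476 N
  Ry@4 = +2844.5624 N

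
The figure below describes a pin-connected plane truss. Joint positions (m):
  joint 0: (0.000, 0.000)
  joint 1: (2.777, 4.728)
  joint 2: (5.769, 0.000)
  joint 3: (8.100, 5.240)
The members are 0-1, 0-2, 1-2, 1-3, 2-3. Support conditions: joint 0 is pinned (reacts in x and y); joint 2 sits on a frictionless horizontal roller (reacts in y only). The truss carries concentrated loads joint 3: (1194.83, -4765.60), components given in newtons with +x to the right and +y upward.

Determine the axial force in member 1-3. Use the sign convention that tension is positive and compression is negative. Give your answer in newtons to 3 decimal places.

N=4 nodes, M=5 members, R=3 reactions → 2N=8, M+R=8
member 0 (0-1): L=5.4832, (cx,cy)=(0.5065,0.8623)
member 1 (0-2): L=5.7690, (cx,cy)=(1.0000,0.0000)
member 2 (1-2): L=5.5952, (cx,cy)=(0.5347,-0.8450)
member 3 (1-3): L=5.3476, (cx,cy)=(0.9954,0.0957)
member 4 (2-3): L=5.7351, (cx,cy)=(0.4064,0.9137)
solve A·x = −loads:
  F[0-1] = +3491.7700 N (tension)
  F[0-2] = -573.5914 N (compression)
  F[1-2] = -3168.8834 N (compression)
  F[1-3] = +3478.9513 N (tension)
  F[2-3] = -5580.4209 N (compression)
  Rx@0 = -1194.8300 N
  Ry@0 = -3010.8377 N
  Ry@2 = +7776.4377 N

3478.951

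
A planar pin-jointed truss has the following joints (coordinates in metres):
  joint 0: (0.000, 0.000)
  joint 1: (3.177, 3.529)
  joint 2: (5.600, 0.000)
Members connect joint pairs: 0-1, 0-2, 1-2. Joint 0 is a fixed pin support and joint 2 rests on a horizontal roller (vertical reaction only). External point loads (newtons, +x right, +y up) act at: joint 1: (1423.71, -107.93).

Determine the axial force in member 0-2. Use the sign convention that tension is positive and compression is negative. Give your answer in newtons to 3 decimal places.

N=3 nodes, M=3 members, R=3 reactions → 2N=6, M+R=6
member 0 (0-1): L=4.7484, (cx,cy)=(0.6691,0.7432)
member 1 (0-2): L=5.6000, (cx,cy)=(1.0000,0.0000)
member 2 (1-2): L=4.2807, (cx,cy)=(0.5660,-0.8244)
solve A·x = −loads:
  F[0-1] = +1144.3658 N (tension)
  F[0-2] = +658.0498 N (tension)
  F[1-2] = -1162.5848 N (compression)
  Rx@0 = -1423.7100 N
  Ry@0 = -850.4925 N
  Ry@2 = +958.4225 N

658.050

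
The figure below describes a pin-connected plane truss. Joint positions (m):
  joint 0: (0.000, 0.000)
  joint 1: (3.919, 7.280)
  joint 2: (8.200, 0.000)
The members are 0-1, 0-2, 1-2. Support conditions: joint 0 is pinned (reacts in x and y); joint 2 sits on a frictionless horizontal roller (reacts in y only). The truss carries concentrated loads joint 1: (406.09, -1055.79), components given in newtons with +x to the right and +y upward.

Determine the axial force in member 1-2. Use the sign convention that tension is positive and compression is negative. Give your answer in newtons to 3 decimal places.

-1003.613

N=3 nodes, M=3 members, R=3 reactions → 2N=6, M+R=6
member 0 (0-1): L=8.2678, (cx,cy)=(0.4740,0.8805)
member 1 (0-2): L=8.2000, (cx,cy)=(1.0000,0.0000)
member 2 (1-2): L=8.4454, (cx,cy)=(0.5069,-0.8620)
solve A·x = −loads:
  F[0-1] = -216.5432 N (compression)
  F[0-2] = +508.7328 N (tension)
  F[1-2] = -1003.6135 N (compression)
  Rx@0 = -406.0900 N
  Ry@0 = +190.6709 N
  Ry@2 = +865.1190 N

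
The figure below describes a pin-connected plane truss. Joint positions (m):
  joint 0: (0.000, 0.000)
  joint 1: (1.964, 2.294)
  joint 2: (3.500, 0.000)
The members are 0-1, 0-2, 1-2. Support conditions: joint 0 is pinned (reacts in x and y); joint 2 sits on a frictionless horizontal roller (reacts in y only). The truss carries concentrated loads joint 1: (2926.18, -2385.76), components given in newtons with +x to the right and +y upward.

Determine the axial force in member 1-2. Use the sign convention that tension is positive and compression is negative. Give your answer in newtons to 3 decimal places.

N=3 nodes, M=3 members, R=3 reactions → 2N=6, M+R=6
member 0 (0-1): L=3.0199, (cx,cy)=(0.6504,0.7596)
member 1 (0-2): L=3.5000, (cx,cy)=(1.0000,0.0000)
member 2 (1-2): L=2.7607, (cx,cy)=(0.5564,-0.8309)
solve A·x = −loads:
  F[0-1] = +1146.4708 N (tension)
  F[0-2] = +2180.5670 N (tension)
  F[1-2] = -3919.2689 N (compression)
  Rx@0 = -2926.1800 N
  Ry@0 = -870.8942 N
  Ry@2 = +3256.6542 N

-3919.269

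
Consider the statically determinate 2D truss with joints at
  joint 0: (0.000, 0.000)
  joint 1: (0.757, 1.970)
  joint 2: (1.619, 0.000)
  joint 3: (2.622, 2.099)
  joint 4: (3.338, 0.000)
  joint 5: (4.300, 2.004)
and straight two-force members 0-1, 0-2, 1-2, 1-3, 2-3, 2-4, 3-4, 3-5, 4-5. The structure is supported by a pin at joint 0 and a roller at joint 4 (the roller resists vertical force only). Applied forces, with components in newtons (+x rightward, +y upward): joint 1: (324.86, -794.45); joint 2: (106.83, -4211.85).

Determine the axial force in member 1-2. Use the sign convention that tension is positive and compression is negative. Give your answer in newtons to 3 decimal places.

N=6 nodes, M=9 members, R=3 reactions → 2N=12, M+R=12
member 0 (0-1): L=2.1104, (cx,cy)=(0.3587,0.9335)
member 1 (0-2): L=1.6190, (cx,cy)=(1.0000,0.0000)
member 2 (1-2): L=2.1503, (cx,cy)=(0.4009,-0.9161)
member 3 (1-3): L=1.8695, (cx,cy)=(0.9976,0.0690)
member 4 (2-3): L=2.3263, (cx,cy)=(0.4312,0.9023)
member 5 (2-4): L=1.7190, (cx,cy)=(1.0000,0.0000)
member 6 (3-4): L=2.2178, (cx,cy)=(0.3228,-0.9465)
member 7 (3-5): L=1.6807, (cx,cy)=(0.9984,-0.0565)
member 8 (4-5): L=2.2229, (cx,cy)=(0.4328,0.9015)
solve A·x = −loads:
  F[0-1] = -2776.3223 N (compression)
  F[0-2] = +1427.5382 N (tension)
  F[1-2] = +1807.2223 N (tension)
  F[1-3] = -2050.0516 N (compression)
  F[2-3] = +2833.0336 N (tension)
  F[2-4] = +823.6991 N (tension)
  F[3-4] = -2551.3498 N (compression)
  F[3-5] = +0.0000 N (tension)
  F[4-5] = -0.0000 N (compression)
  Rx@0 = -431.6900 N
  Ry@0 = +2591.5732 N
  Ry@4 = +2414.7268 N

1807.222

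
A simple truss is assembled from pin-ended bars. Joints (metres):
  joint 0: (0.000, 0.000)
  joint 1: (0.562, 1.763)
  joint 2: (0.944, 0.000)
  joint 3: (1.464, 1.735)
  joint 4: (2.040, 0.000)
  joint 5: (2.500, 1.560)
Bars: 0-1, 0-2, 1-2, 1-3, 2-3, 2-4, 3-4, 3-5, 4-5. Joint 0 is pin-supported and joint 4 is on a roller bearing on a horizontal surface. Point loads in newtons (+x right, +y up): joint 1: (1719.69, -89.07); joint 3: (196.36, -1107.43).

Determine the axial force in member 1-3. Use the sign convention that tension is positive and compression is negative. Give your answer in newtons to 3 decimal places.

-1024.554

N=6 nodes, M=9 members, R=3 reactions → 2N=12, M+R=12
member 0 (0-1): L=1.8504, (cx,cy)=(0.3037,0.9528)
member 1 (0-2): L=0.9440, (cx,cy)=(1.0000,0.0000)
member 2 (1-2): L=1.8039, (cx,cy)=(0.2118,-0.9773)
member 3 (1-3): L=0.9024, (cx,cy)=(0.9995,-0.0310)
member 4 (2-3): L=1.8112, (cx,cy)=(0.2871,0.9579)
member 5 (2-4): L=1.0960, (cx,cy)=(1.0000,0.0000)
member 6 (3-4): L=1.8281, (cx,cy)=(0.3151,-0.9491)
member 7 (3-5): L=1.0507, (cx,cy)=(0.9860,-0.1666)
member 8 (4-5): L=1.6264, (cx,cy)=(0.2828,0.9592)
solve A·x = −loads:
  F[0-1] = +1339.2291 N (tension)
  F[0-2] = +1509.3038 N (tension)
  F[1-2] = -1364.1862 N (compression)
  F[1-3] = -1024.5541 N (compression)
  F[2-3] = +1391.8415 N (tension)
  F[2-4] = +820.8306 N (tension)
  F[3-4] = -2605.1596 N (compression)
  F[3-5] = +0.0000 N (tension)
  F[4-5] = -0.0000 N (compression)
  Rx@0 = -1916.0500 N
  Ry@0 = -1275.9671 N
  Ry@4 = +2472.4671 N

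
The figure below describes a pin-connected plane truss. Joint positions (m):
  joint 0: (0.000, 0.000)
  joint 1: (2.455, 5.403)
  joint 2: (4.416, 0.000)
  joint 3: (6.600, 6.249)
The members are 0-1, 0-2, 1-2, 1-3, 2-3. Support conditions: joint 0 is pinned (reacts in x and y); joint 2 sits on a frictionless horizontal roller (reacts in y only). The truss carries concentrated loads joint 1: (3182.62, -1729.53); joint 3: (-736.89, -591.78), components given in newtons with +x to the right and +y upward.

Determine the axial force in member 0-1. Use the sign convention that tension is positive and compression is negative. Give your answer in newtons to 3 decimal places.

2609.597

N=4 nodes, M=5 members, R=3 reactions → 2N=8, M+R=8
member 0 (0-1): L=5.9346, (cx,cy)=(0.4137,0.9104)
member 1 (0-2): L=4.4160, (cx,cy)=(1.0000,0.0000)
member 2 (1-2): L=5.7479, (cx,cy)=(0.3412,-0.9400)
member 3 (1-3): L=4.2305, (cx,cy)=(0.9798,0.2000)
member 4 (2-3): L=6.6197, (cx,cy)=(0.3299,0.9440)
solve A·x = −loads:
  F[0-1] = +2609.5968 N (tension)
  F[0-2] = +1366.2025 N (tension)
  F[1-2] = -4491.3407 N (compression)
  F[1-3] = -582.5479 N (compression)
  F[2-3] = -503.4741 N (compression)
  Rx@0 = -2445.7300 N
  Ry@0 = -2375.8400 N
  Ry@2 = +4697.1500 N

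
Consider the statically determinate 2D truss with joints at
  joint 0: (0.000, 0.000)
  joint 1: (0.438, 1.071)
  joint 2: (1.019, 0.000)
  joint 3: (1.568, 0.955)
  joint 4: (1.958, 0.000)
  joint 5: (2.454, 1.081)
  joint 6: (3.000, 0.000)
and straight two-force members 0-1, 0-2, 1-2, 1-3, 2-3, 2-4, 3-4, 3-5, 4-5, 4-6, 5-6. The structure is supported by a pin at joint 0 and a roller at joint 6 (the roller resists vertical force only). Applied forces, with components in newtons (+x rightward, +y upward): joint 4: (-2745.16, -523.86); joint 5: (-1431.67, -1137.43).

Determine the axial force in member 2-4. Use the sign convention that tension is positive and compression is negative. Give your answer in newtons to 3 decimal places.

-2691.179

N=7 nodes, M=11 members, R=3 reactions → 2N=14, M+R=14
member 0 (0-1): L=1.1571, (cx,cy)=(0.3785,0.9256)
member 1 (0-2): L=1.0190, (cx,cy)=(1.0000,0.0000)
member 2 (1-2): L=1.2184, (cx,cy)=(0.4768,-0.8790)
member 3 (1-3): L=1.1359, (cx,cy)=(0.9948,-0.1021)
member 4 (2-3): L=1.1016, (cx,cy)=(0.4984,0.8670)
member 5 (2-4): L=0.9390, (cx,cy)=(1.0000,0.0000)
member 6 (3-4): L=1.0316, (cx,cy)=(0.3781,-0.9258)
member 7 (3-5): L=0.8949, (cx,cy)=(0.9900,0.1408)
member 8 (4-5): L=1.1894, (cx,cy)=(0.4170,0.9089)
member 9 (4-6): L=1.0420, (cx,cy)=(1.0000,0.0000)
member 10 (5-6): L=1.2111, (cx,cy)=(0.4508,-0.8926)
solve A·x = −loads:
  F[0-1] = -977.5888 N (compression)
  F[0-2] = -3806.7815 N (compression)
  F[1-2] = +1135.8857 N (tension)
  F[1-3] = -916.4734 N (compression)
  F[2-3] = -1151.6549 N (compression)
  F[2-4] = -2691.1792 N (compression)
  F[3-4] = +708.0509 N (tension)
  F[3-5] = -1770.9825 N (compression)
  F[4-5] = -144.8337 N (compression)
  F[4-6] = +382.0713 N (tension)
  F[5-6] = -847.4597 N (compression)
  Rx@0 = +4176.8300 N
  Ry@0 = +904.8447 N
  Ry@6 = +756.4453 N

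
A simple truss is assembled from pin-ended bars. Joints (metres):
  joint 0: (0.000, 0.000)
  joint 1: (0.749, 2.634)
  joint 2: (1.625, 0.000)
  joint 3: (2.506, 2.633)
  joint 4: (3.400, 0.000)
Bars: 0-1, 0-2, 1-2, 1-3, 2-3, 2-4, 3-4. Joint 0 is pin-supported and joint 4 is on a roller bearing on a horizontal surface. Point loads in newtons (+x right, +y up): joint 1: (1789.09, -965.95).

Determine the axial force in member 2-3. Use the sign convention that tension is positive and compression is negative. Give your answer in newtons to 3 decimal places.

1685.290

N=5 nodes, M=7 members, R=3 reactions → 2N=10, M+R=10
member 0 (0-1): L=2.7384, (cx,cy)=(0.2735,0.9619)
member 1 (0-2): L=1.6250, (cx,cy)=(1.0000,0.0000)
member 2 (1-2): L=2.7758, (cx,cy)=(0.3156,-0.9489)
member 3 (1-3): L=1.7570, (cx,cy)=(1.0000,-0.0006)
member 4 (2-3): L=2.7765, (cx,cy)=(0.3173,0.9483)
member 5 (2-4): L=1.7750, (cx,cy)=(1.0000,0.0000)
member 6 (3-4): L=2.7806, (cx,cy)=(0.3215,-0.9469)
solve A·x = −loads:
  F[0-1] = +657.9508 N (tension)
  F[0-2] = +1609.1305 N (tension)
  F[1-2] = -1684.2656 N (compression)
  F[1-3] = -1077.6114 N (compression)
  F[2-3] = +1685.2899 N (tension)
  F[2-4] = +542.8552 N (tension)
  F[3-4] = -1688.4580 N (compression)
  Rx@0 = -1789.0900 N
  Ry@0 = -632.8616 N
  Ry@4 = +1598.8116 N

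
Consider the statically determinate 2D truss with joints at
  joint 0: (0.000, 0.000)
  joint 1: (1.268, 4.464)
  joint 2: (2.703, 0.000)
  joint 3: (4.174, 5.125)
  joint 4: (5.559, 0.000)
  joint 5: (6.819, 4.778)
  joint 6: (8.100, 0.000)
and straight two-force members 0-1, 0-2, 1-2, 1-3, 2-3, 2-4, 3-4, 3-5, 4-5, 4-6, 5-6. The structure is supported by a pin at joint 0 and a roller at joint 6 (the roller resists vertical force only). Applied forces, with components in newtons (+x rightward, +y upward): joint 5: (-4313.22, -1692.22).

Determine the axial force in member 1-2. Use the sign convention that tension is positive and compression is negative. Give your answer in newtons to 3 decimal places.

2574.523

N=7 nodes, M=11 members, R=3 reactions → 2N=14, M+R=14
member 0 (0-1): L=4.6406, (cx,cy)=(0.2732,0.9619)
member 1 (0-2): L=2.7030, (cx,cy)=(1.0000,0.0000)
member 2 (1-2): L=4.6890, (cx,cy)=(0.3060,-0.9520)
member 3 (1-3): L=2.9802, (cx,cy)=(0.9751,0.2218)
member 4 (2-3): L=5.3319, (cx,cy)=(0.2759,0.9612)
member 5 (2-4): L=2.8560, (cx,cy)=(1.0000,0.0000)
member 6 (3-4): L=5.3088, (cx,cy)=(0.2609,-0.9654)
member 7 (3-5): L=2.6677, (cx,cy)=(0.9915,-0.1301)
member 8 (4-5): L=4.9413, (cx,cy)=(0.2550,0.9669)
member 9 (4-6): L=2.5410, (cx,cy)=(1.0000,0.0000)
member 10 (5-6): L=4.9467, (cx,cy)=(0.2590,-0.9659)
solve A·x = −loads:
  F[0-1] = -2923.1264 N (compression)
  F[0-2] = -3514.5025 N (compression)
  F[1-2] = +2574.5228 N (tension)
  F[1-3] = -1627.1430 N (compression)
  F[2-3] = -2549.9587 N (compression)
  F[2-4] = -2023.1081 N (compression)
  F[3-4] = +3342.4804 N (tension)
  F[3-5] = -3189.2116 N (compression)
  F[4-5] = -3337.0411 N (compression)
  F[4-6] = -300.1875 N (compression)
  F[5-6] = +1159.2112 N (tension)
  Rx@0 = +4313.2200 N
  Ry@0 = +2811.8888 N
  Ry@6 = -1119.6688 N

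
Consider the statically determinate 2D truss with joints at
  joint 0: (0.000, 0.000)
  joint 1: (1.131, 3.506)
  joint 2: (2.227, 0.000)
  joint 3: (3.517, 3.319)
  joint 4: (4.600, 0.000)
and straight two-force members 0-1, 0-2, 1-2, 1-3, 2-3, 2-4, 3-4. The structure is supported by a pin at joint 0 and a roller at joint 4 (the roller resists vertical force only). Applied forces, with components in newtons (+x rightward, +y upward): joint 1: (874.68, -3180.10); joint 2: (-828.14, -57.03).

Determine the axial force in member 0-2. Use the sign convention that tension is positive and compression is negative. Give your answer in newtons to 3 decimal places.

614.612

N=5 nodes, M=7 members, R=3 reactions → 2N=10, M+R=10
member 0 (0-1): L=3.6839, (cx,cy)=(0.3070,0.9517)
member 1 (0-2): L=2.2270, (cx,cy)=(1.0000,0.0000)
member 2 (1-2): L=3.6733, (cx,cy)=(0.2984,-0.9545)
member 3 (1-3): L=2.3933, (cx,cy)=(0.9969,-0.0781)
member 4 (2-3): L=3.5609, (cx,cy)=(0.3623,0.9321)
member 5 (2-4): L=2.3730, (cx,cy)=(1.0000,0.0000)
member 6 (3-4): L=3.4912, (cx,cy)=(0.3102,-0.9507)
solve A·x = −loads:
  F[0-1] = -1850.3318 N (compression)
  F[0-2] = +614.6117 N (tension)
  F[1-2] = -1402.7503 N (compression)
  F[1-3] = -1027.3567 N (compression)
  F[2-3] = +1497.6145 N (tension)
  F[2-4] = +481.6749 N (tension)
  F[3-4] = -1552.7567 N (compression)
  Rx@0 = -46.5400 N
  Ry@0 = +1760.9720 N
  Ry@4 = +1476.1580 N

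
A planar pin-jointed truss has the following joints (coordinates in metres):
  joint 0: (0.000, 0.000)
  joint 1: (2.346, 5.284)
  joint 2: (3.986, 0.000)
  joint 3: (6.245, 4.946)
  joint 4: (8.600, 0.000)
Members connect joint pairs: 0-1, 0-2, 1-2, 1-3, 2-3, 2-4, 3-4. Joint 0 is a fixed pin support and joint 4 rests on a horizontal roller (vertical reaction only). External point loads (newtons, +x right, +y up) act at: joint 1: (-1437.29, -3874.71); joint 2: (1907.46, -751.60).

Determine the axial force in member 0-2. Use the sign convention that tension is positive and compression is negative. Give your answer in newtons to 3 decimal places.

N=5 nodes, M=7 members, R=3 reactions → 2N=10, M+R=10
member 0 (0-1): L=5.7814, (cx,cy)=(0.4058,0.9140)
member 1 (0-2): L=3.9860, (cx,cy)=(1.0000,0.0000)
member 2 (1-2): L=5.5327, (cx,cy)=(0.2964,-0.9551)
member 3 (1-3): L=3.9136, (cx,cy)=(0.9963,-0.0864)
member 4 (2-3): L=5.4375, (cx,cy)=(0.4155,0.9096)
member 5 (2-4): L=4.6140, (cx,cy)=(1.0000,0.0000)
member 6 (3-4): L=5.4780, (cx,cy)=(0.4299,-0.9029)
solve A·x = −loads:
  F[0-1] = -4490.3795 N (compression)
  F[0-2] = +2292.3003 N (tension)
  F[1-2] = +282.6851 N (tension)
  F[1-3] = -470.3920 N (compression)
  F[2-3] = +529.4760 N (tension)
  F[2-4] = +248.6629 N (tension)
  F[3-4] = -578.4229 N (compression)
  Rx@0 = -470.1700 N
  Ry@0 = +4104.0650 N
  Ry@4 = +522.2450 N

2292.300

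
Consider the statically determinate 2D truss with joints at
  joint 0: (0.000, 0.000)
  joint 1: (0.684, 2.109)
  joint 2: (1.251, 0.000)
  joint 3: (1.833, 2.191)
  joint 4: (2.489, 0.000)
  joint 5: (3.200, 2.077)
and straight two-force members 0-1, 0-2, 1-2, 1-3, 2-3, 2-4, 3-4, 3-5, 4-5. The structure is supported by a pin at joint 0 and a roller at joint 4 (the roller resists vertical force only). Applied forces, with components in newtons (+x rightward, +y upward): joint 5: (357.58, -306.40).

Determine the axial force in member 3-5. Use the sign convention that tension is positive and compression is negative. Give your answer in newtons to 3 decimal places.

451.192

N=6 nodes, M=9 members, R=3 reactions → 2N=12, M+R=12
member 0 (0-1): L=2.2171, (cx,cy)=(0.3085,0.9512)
member 1 (0-2): L=1.2510, (cx,cy)=(1.0000,0.0000)
member 2 (1-2): L=2.1839, (cx,cy)=(0.2596,-0.9657)
member 3 (1-3): L=1.1519, (cx,cy)=(0.9975,0.0712)
member 4 (2-3): L=2.2670, (cx,cy)=(0.2567,0.9665)
member 5 (2-4): L=1.2380, (cx,cy)=(1.0000,0.0000)
member 6 (3-4): L=2.2871, (cx,cy)=(0.2868,-0.9580)
member 7 (3-5): L=1.3717, (cx,cy)=(0.9965,-0.0831)
member 8 (4-5): L=2.1953, (cx,cy)=(0.3239,0.9461)
solve A·x = −loads:
  F[0-1] = +405.7048 N (tension)
  F[0-2] = +232.4182 N (tension)
  F[1-2] = -383.0207 N (compression)
  F[1-3] = +225.1762 N (tension)
  F[2-3] = +382.7137 N (tension)
  F[2-4] = +34.7213 N (tension)
  F[3-4] = -441.9833 N (compression)
  F[3-5] = +451.1920 N (tension)
  F[4-5] = -284.2225 N (compression)
  Rx@0 = -357.5800 N
  Ry@0 = -385.9157 N
  Ry@4 = +692.3157 N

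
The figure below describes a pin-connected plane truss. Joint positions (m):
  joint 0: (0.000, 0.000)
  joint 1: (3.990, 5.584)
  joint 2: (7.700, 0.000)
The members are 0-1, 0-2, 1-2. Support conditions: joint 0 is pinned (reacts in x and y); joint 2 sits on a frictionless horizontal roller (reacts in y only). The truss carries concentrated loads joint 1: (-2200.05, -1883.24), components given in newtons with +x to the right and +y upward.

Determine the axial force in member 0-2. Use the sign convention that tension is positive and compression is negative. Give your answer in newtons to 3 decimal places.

N=3 nodes, M=3 members, R=3 reactions → 2N=6, M+R=6
member 0 (0-1): L=6.8630, (cx,cy)=(0.5814,0.8136)
member 1 (0-2): L=7.7000, (cx,cy)=(1.0000,0.0000)
member 2 (1-2): L=6.7041, (cx,cy)=(0.5534,-0.8329)
solve A·x = −loads:
  F[0-1] = -3076.1264 N (compression)
  F[0-2] = -411.6639 N (compression)
  F[1-2] = +743.8927 N (tension)
  Rx@0 = +2200.0500 N
  Ry@0 = +2502.8441 N
  Ry@2 = -619.6041 N

-411.664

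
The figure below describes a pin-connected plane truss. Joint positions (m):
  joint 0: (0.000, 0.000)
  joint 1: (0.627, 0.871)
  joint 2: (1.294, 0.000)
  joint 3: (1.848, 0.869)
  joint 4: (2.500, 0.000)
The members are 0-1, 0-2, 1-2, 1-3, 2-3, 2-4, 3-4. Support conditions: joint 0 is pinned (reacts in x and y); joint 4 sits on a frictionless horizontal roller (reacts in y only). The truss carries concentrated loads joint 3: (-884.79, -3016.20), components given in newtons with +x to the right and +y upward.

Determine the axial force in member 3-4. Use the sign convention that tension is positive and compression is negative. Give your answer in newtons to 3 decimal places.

-2402.859

N=5 nodes, M=7 members, R=3 reactions → 2N=10, M+R=10
member 0 (0-1): L=1.0732, (cx,cy)=(0.5842,0.8116)
member 1 (0-2): L=1.2940, (cx,cy)=(1.0000,0.0000)
member 2 (1-2): L=1.0971, (cx,cy)=(0.6080,-0.7939)
member 3 (1-3): L=1.2210, (cx,cy)=(1.0000,-0.0016)
member 4 (2-3): L=1.0306, (cx,cy)=(0.5376,0.8432)
member 5 (2-4): L=1.2060, (cx,cy)=(1.0000,0.0000)
member 6 (3-4): L=1.0864, (cx,cy)=(0.6001,-0.7999)
solve A·x = −loads:
  F[0-1] = -1348.1949 N (compression)
  F[0-2] = -97.1326 N (compression)
  F[1-2] = +1381.5136 N (tension)
  F[1-3] = -1627.6078 N (compression)
  F[2-3] = -1300.7777 N (compression)
  F[2-4] = +1442.0695 N (tension)
  F[3-4] = -2402.8594 N (compression)
  Rx@0 = +884.7900 N
  Ry@0 = +1094.1780 N
  Ry@4 = +1922.0220 N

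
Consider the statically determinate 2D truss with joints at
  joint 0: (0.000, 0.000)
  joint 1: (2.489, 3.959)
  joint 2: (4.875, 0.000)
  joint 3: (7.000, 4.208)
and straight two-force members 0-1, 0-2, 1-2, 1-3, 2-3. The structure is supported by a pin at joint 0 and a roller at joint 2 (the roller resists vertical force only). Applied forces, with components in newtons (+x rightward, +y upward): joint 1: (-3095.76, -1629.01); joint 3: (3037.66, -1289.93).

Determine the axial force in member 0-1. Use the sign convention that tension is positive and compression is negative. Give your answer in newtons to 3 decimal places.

N=4 nodes, M=5 members, R=3 reactions → 2N=8, M+R=8
member 0 (0-1): L=4.6764, (cx,cy)=(0.5322,0.8466)
member 1 (0-2): L=4.8750, (cx,cy)=(1.0000,0.0000)
member 2 (1-2): L=4.6224, (cx,cy)=(0.5162,-0.8565)
member 3 (1-3): L=4.5179, (cx,cy)=(0.9985,0.0551)
member 4 (2-3): L=4.7141, (cx,cy)=(0.4508,0.8926)
solve A·x = −loads:
  F[0-1] = -150.0699 N (compression)
  F[0-2] = +21.7741 N (tension)
  F[1-2] = -1509.0764 N (compression)
  F[1-3] = +3800.6192 N (tension)
  F[2-3] = -1679.7390 N (compression)
  Rx@0 = +58.1000 N
  Ry@0 = +127.0476 N
  Ry@2 = +2791.8924 N

-150.070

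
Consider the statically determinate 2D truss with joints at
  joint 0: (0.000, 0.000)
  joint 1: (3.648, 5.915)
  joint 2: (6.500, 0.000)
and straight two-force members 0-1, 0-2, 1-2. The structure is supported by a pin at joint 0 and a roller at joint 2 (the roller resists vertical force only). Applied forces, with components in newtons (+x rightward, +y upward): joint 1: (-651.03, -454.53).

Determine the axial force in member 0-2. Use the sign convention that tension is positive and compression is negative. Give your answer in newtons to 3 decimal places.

N=3 nodes, M=3 members, R=3 reactions → 2N=6, M+R=6
member 0 (0-1): L=6.9495, (cx,cy)=(0.5249,0.8511)
member 1 (0-2): L=6.5000, (cx,cy)=(1.0000,0.0000)
member 2 (1-2): L=6.5667, (cx,cy)=(0.4343,-0.9008)
solve A·x = −loads:
  F[0-1] = -930.3608 N (compression)
  F[0-2] = -162.6537 N (compression)
  F[1-2] = +374.5067 N (tension)
  Rx@0 = +651.0300 N
  Ry@0 = +791.8711 N
  Ry@2 = -337.3411 N

-162.654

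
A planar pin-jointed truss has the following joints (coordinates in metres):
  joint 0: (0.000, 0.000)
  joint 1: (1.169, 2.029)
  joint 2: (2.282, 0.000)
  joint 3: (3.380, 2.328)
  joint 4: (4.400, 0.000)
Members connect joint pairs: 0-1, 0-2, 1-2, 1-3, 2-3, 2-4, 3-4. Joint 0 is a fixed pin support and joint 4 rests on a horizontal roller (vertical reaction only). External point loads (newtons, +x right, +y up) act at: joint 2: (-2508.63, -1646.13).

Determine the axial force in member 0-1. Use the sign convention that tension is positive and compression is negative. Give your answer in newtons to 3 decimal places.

N=5 nodes, M=7 members, R=3 reactions → 2N=10, M+R=10
member 0 (0-1): L=2.3417, (cx,cy)=(0.4992,0.8665)
member 1 (0-2): L=2.2820, (cx,cy)=(1.0000,0.0000)
member 2 (1-2): L=2.3142, (cx,cy)=(0.4809,-0.8768)
member 3 (1-3): L=2.2311, (cx,cy)=(0.9910,0.1340)
member 4 (2-3): L=2.5739, (cx,cy)=(0.4266,0.9044)
member 5 (2-4): L=2.1180, (cx,cy)=(1.0000,0.0000)
member 6 (3-4): L=2.5416, (cx,cy)=(0.4013,-0.9159)
solve A·x = −loads:
  F[0-1] = -914.4930 N (compression)
  F[0-2] = -2052.0994 N (compression)
  F[1-2] = +775.8069 N (tension)
  F[1-3] = -837.1989 N (compression)
  F[2-3] = +1067.9861 N (tension)
  F[2-4] = +374.0626 N (tension)
  F[3-4] = -932.0943 N (compression)
  Rx@0 = +2508.6300 N
  Ry@0 = +792.3871 N
  Ry@4 = +853.7429 N

-914.493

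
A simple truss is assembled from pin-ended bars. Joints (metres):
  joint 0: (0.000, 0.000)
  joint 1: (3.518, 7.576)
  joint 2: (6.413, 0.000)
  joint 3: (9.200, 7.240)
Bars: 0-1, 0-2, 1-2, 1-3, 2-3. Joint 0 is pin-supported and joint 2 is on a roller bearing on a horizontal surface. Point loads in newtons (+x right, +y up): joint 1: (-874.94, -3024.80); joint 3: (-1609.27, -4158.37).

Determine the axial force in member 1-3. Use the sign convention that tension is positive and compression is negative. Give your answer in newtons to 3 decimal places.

-8.352

N=4 nodes, M=5 members, R=3 reactions → 2N=8, M+R=8
member 0 (0-1): L=8.3530, (cx,cy)=(0.4212,0.9070)
member 1 (0-2): L=6.4130, (cx,cy)=(1.0000,0.0000)
member 2 (1-2): L=8.1103, (cx,cy)=(0.3570,-0.9341)
member 3 (1-3): L=5.6919, (cx,cy)=(0.9983,-0.0590)
member 4 (2-3): L=7.7579, (cx,cy)=(0.3592,0.9332)
solve A·x = −loads:
  F[0-1] = -2655.7431 N (compression)
  F[0-2] = -1365.6971 N (compression)
  F[1-2] = -659.0077 N (compression)
  F[1-3] = -8.3521 N (compression)
  F[2-3] = -4456.3580 N (compression)
  Rx@0 = +2484.2100 N
  Ry@0 = +2408.7134 N
  Ry@2 = +4774.4566 N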